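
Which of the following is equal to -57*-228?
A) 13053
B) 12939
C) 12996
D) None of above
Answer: C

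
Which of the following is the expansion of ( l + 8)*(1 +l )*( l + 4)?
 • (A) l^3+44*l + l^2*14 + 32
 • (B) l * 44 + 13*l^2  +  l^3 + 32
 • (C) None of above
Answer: B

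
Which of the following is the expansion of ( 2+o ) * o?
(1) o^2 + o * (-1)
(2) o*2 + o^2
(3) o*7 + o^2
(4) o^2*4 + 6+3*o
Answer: 2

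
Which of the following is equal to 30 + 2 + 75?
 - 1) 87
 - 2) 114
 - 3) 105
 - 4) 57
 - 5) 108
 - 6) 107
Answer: 6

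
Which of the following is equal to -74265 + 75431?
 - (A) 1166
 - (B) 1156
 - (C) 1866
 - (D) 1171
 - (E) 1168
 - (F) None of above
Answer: A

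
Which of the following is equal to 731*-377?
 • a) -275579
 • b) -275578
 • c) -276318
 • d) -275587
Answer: d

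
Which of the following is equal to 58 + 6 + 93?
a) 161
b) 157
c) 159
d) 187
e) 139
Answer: b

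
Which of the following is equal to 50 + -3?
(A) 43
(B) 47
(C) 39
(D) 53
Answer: B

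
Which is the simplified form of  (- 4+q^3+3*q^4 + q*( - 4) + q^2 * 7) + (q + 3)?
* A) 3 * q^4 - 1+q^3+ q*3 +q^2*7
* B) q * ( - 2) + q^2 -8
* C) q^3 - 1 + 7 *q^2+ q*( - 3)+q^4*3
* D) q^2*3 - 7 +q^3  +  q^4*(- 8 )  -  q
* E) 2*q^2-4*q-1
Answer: C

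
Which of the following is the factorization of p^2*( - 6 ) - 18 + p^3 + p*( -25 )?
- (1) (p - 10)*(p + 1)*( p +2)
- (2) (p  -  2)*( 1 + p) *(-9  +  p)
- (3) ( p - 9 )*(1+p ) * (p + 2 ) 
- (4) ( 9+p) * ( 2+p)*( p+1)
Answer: 3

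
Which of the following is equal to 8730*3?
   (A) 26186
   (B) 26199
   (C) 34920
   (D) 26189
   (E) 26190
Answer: E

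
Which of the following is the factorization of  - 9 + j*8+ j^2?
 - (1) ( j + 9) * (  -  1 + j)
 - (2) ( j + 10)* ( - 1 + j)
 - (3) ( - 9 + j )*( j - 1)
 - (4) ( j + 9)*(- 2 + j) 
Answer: 1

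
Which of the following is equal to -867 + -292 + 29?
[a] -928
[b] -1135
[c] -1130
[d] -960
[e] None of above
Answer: c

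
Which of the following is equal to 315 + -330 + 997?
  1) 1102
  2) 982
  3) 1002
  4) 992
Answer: 2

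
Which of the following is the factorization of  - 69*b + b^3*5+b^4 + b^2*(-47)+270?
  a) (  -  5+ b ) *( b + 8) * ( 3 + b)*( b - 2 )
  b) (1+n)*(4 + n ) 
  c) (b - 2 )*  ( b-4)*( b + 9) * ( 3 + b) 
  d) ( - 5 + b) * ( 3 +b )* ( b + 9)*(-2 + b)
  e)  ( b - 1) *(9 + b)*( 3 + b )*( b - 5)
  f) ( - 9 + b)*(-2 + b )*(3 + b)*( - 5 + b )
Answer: d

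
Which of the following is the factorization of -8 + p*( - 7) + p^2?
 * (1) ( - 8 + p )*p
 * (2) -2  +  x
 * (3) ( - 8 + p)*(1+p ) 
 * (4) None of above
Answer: 3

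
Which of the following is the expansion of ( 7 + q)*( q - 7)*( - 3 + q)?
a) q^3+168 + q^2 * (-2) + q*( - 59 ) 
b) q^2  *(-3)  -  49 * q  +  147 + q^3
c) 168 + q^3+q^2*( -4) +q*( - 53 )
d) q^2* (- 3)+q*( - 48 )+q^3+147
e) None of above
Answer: b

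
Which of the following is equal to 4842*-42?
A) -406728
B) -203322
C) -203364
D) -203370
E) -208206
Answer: C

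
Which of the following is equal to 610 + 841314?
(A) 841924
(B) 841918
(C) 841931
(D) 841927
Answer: A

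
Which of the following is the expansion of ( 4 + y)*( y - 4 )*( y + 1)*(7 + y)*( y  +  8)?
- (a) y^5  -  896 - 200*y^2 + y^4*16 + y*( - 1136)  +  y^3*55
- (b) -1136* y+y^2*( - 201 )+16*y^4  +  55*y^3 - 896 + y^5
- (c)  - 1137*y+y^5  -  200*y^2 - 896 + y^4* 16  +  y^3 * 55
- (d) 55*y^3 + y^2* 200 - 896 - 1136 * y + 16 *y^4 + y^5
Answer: a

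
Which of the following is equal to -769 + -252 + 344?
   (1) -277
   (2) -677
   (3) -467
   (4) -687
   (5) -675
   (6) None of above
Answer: 2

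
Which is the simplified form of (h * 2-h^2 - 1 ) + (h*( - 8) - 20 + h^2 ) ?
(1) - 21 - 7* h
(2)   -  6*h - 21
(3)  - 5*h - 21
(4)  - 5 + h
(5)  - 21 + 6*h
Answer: 2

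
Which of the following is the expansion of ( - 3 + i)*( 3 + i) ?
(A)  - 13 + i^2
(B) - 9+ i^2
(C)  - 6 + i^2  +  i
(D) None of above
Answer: B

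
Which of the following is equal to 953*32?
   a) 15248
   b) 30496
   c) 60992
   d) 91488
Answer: b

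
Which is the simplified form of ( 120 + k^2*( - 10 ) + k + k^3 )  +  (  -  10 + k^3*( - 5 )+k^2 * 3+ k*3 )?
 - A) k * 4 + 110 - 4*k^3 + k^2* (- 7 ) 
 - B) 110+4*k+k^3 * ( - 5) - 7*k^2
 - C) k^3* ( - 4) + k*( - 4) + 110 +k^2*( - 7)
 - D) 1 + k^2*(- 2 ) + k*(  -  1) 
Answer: A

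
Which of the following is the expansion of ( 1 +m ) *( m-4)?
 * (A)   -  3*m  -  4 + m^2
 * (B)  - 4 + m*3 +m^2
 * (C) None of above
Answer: A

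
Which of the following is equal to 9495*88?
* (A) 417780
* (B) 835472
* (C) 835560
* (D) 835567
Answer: C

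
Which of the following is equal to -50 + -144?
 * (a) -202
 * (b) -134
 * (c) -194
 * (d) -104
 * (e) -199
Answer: c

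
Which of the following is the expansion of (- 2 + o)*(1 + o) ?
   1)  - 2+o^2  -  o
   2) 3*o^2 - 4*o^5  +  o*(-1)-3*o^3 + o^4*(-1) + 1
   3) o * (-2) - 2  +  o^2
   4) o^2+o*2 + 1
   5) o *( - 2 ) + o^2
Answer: 1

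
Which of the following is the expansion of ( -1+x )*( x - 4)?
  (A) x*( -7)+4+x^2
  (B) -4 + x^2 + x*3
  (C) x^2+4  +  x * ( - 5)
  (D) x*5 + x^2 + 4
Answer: C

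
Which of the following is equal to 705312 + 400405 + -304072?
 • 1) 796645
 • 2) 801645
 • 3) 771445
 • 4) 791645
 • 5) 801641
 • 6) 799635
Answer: 2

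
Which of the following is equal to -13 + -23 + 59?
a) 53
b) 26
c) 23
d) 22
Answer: c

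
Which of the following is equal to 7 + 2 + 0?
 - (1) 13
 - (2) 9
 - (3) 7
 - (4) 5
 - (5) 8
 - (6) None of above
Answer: 2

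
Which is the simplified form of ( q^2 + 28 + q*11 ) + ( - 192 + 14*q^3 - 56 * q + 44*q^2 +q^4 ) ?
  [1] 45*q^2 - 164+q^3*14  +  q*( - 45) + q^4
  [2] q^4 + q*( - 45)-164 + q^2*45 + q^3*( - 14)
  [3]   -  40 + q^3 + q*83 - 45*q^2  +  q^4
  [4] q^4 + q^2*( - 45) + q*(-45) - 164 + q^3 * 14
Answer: 1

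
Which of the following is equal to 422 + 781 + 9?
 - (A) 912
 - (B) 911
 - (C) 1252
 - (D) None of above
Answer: D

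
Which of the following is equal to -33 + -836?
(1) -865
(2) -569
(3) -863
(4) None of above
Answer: 4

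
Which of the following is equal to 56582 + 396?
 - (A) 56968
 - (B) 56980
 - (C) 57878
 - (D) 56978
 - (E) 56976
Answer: D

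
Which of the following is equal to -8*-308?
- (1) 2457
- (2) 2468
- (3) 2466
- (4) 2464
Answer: 4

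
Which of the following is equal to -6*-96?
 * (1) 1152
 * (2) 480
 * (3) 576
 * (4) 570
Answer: 3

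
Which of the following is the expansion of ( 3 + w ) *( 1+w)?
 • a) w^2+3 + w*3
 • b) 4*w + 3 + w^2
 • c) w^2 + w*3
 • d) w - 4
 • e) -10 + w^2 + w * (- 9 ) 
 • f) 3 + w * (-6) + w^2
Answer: b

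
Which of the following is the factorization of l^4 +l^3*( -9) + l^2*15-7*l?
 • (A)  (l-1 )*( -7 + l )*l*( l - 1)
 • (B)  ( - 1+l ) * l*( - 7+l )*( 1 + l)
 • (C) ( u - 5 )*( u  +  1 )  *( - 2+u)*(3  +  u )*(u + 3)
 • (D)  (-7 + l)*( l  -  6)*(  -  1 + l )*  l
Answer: A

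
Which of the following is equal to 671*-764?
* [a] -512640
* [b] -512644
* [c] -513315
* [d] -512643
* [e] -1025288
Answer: b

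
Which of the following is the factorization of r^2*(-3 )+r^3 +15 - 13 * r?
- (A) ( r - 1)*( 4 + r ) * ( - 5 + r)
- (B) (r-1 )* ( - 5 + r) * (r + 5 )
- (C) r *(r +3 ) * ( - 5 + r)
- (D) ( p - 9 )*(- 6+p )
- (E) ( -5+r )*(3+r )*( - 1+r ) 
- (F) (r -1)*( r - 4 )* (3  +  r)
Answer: E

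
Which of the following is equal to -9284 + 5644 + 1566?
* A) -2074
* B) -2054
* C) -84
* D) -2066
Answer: A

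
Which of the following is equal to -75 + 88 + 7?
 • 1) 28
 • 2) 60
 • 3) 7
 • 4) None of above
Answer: 4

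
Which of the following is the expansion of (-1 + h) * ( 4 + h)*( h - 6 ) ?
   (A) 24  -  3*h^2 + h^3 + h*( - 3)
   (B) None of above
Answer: B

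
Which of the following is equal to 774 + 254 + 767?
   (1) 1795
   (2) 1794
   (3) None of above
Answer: 1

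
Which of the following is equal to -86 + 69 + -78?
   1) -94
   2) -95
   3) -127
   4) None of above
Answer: 2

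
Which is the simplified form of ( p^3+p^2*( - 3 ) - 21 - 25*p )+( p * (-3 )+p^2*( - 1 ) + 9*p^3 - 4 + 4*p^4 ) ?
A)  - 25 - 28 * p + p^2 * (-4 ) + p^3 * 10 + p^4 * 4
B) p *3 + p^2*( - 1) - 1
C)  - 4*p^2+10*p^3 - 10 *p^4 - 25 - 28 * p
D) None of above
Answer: A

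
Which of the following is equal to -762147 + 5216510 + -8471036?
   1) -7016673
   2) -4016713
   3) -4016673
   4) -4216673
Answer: 3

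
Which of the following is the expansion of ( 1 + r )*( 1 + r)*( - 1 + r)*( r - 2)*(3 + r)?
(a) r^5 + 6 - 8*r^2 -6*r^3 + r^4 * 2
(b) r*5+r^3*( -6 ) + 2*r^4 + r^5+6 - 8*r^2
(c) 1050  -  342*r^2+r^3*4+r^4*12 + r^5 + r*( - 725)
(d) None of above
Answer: b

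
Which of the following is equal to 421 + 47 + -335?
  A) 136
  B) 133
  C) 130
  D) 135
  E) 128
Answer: B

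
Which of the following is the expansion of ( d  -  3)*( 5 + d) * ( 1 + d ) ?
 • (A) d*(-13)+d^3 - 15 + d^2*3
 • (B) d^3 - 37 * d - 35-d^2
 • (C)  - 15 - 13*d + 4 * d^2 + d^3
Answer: A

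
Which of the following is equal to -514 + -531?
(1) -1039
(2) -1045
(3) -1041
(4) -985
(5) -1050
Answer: 2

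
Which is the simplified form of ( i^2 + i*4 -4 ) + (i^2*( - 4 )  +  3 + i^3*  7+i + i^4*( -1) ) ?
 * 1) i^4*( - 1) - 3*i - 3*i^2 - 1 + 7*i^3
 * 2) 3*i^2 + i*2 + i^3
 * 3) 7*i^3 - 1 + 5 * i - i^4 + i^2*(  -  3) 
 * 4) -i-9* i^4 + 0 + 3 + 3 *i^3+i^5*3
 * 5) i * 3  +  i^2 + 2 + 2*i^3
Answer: 3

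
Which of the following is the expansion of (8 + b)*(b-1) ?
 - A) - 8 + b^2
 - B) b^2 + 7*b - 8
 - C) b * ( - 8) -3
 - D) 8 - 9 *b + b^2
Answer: B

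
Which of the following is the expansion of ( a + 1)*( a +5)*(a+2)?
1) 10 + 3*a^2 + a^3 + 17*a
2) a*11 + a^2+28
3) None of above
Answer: 3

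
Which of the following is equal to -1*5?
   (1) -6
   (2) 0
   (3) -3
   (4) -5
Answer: 4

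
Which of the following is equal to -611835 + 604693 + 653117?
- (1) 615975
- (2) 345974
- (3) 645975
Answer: 3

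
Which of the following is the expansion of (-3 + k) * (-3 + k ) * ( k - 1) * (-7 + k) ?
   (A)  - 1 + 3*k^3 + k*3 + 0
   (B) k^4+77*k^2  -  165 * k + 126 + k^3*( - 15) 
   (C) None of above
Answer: C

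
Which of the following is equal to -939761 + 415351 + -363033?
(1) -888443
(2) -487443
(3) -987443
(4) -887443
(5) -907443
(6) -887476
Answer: 4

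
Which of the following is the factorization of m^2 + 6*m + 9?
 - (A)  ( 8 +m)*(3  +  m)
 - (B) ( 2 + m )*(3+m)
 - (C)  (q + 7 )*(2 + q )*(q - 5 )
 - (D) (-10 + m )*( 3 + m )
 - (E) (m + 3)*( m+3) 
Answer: E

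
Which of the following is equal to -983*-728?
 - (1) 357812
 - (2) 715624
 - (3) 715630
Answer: 2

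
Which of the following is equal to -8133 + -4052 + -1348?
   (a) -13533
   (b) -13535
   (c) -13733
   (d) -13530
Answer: a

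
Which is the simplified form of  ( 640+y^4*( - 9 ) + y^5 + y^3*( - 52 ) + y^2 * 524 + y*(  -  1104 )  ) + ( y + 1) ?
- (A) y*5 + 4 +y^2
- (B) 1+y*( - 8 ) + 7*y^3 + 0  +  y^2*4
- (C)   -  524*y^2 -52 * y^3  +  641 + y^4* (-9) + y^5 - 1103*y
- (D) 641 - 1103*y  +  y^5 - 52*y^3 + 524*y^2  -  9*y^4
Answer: D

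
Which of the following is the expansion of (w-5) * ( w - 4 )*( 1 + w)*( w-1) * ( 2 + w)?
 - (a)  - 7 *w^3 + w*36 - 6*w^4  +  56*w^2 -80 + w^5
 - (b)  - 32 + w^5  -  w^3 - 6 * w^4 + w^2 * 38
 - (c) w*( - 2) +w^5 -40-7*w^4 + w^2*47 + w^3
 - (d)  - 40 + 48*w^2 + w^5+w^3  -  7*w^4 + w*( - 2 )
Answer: c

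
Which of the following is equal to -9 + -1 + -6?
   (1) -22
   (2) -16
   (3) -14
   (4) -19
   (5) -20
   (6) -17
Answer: 2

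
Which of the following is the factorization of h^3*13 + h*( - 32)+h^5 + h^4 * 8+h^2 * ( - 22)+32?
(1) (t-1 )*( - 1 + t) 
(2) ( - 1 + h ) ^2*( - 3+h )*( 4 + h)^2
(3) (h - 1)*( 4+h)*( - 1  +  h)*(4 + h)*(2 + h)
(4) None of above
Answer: 3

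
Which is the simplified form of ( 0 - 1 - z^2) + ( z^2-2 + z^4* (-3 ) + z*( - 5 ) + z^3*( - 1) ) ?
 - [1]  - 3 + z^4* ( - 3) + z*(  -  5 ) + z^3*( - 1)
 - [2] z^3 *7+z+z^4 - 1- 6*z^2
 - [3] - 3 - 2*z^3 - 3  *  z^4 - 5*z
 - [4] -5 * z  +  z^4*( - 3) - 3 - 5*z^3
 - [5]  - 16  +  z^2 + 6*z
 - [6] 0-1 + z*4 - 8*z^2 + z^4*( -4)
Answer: 1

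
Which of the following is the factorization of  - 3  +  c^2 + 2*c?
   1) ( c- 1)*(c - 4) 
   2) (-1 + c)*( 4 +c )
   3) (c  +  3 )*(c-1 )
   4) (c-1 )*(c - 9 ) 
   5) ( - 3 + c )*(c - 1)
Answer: 3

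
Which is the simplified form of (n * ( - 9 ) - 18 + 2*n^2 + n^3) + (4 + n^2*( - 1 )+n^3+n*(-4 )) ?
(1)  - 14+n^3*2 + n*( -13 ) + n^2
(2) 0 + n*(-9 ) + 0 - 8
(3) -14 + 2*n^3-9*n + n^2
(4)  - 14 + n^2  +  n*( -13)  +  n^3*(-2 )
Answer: 1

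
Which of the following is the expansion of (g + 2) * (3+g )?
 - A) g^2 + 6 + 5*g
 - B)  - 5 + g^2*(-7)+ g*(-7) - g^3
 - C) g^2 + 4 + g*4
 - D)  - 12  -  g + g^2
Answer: A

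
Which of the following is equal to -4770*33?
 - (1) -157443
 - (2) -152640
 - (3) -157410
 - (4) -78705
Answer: 3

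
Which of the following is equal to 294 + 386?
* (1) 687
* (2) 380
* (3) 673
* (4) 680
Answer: 4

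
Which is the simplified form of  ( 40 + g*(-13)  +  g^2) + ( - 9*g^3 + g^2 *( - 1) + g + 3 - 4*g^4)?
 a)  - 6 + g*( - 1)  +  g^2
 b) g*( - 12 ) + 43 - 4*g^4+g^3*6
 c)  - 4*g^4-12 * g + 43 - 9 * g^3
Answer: c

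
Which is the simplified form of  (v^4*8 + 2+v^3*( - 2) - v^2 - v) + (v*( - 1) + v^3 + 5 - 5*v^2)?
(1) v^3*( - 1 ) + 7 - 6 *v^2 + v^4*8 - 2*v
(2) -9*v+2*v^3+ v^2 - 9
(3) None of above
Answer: 1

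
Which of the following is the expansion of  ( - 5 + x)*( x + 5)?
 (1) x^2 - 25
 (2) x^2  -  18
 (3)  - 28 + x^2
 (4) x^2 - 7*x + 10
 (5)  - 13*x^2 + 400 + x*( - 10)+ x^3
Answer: 1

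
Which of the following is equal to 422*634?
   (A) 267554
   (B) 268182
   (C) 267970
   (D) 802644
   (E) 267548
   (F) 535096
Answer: E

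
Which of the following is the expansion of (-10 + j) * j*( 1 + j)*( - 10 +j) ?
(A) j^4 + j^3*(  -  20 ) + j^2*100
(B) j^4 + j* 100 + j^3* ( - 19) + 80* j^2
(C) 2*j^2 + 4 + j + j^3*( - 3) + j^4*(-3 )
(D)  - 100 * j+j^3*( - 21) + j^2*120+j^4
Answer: B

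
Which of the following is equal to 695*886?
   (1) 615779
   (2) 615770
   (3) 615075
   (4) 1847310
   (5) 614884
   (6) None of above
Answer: 2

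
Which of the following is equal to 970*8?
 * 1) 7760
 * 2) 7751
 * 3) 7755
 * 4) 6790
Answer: 1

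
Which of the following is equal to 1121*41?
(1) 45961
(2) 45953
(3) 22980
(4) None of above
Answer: 1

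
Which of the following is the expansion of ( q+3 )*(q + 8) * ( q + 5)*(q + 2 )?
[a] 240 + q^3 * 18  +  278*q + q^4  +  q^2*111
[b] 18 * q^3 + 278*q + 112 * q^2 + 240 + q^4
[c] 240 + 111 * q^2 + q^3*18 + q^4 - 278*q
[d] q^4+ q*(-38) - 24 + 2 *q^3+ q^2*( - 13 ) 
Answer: a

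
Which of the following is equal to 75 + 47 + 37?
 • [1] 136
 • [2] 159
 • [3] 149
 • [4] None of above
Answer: 2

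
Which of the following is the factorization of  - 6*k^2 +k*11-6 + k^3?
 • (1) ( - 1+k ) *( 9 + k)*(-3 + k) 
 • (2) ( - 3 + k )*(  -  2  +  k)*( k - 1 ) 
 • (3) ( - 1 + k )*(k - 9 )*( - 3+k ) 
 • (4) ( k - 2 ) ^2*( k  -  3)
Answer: 2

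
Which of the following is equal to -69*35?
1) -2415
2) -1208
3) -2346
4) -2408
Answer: 1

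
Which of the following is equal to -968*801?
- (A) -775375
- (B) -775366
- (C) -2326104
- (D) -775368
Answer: D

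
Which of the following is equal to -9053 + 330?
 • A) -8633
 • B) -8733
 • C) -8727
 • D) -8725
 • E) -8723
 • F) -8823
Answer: E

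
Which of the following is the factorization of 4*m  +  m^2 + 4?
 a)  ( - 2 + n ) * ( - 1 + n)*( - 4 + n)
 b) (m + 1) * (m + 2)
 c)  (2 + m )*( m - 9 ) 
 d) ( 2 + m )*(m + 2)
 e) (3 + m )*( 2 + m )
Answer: d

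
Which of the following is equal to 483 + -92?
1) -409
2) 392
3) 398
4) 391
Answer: 4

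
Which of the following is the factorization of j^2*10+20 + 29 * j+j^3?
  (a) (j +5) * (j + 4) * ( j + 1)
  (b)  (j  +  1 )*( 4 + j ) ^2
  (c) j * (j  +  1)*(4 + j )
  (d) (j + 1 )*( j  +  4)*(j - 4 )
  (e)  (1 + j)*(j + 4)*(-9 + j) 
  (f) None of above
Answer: a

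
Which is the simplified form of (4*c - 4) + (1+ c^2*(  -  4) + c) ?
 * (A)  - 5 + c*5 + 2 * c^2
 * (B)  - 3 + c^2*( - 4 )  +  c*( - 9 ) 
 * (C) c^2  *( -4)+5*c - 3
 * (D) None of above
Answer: C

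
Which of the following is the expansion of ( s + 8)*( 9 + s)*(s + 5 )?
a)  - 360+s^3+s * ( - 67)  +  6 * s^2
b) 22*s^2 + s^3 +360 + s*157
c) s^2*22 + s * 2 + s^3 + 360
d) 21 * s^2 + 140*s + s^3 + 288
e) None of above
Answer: b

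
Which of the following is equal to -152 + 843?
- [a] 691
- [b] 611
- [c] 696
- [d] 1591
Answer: a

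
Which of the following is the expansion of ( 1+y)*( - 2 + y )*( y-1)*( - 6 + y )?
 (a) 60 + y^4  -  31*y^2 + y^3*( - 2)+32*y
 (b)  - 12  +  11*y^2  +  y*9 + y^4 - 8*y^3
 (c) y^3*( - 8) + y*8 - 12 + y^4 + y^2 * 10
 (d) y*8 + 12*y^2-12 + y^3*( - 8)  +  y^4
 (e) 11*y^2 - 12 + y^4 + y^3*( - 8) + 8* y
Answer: e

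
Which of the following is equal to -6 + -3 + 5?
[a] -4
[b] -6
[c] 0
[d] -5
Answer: a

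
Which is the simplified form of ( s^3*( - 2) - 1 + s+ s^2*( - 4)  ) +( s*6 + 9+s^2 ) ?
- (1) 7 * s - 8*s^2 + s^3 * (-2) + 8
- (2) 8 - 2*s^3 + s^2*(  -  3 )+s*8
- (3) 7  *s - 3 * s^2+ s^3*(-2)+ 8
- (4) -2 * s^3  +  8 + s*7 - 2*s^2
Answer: 3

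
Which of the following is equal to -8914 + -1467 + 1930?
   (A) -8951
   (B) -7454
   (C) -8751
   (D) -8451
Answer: D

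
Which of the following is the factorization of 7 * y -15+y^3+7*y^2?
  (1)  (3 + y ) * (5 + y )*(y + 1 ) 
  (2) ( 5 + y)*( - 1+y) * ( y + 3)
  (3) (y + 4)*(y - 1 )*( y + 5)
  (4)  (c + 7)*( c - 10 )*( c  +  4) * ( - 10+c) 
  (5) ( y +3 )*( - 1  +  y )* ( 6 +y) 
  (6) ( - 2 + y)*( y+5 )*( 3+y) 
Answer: 2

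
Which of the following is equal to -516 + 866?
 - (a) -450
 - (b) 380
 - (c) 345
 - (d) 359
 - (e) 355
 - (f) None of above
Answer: f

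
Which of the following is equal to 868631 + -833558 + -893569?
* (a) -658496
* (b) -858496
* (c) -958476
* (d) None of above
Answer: b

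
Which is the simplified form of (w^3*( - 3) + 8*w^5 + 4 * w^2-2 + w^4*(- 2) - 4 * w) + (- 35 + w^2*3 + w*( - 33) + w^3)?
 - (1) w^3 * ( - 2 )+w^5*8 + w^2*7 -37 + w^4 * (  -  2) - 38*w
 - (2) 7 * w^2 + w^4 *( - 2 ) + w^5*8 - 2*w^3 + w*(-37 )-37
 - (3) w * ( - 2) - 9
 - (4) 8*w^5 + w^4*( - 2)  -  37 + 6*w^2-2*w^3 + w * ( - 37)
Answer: 2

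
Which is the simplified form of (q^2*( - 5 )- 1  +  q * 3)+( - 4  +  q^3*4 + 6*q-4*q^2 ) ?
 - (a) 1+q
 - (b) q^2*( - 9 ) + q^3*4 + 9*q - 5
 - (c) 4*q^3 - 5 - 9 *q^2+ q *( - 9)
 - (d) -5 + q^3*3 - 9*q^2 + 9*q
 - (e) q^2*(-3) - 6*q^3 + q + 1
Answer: b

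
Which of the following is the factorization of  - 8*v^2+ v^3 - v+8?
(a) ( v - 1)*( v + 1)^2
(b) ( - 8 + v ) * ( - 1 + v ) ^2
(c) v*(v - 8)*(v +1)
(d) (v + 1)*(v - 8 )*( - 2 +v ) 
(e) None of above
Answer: e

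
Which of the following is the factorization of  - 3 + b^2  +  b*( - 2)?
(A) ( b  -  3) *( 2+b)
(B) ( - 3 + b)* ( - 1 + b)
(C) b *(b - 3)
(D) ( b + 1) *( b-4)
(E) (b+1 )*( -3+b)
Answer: E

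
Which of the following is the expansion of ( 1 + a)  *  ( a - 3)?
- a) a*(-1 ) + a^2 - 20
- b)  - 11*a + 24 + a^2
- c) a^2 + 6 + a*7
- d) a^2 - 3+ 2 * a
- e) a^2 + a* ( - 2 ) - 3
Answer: e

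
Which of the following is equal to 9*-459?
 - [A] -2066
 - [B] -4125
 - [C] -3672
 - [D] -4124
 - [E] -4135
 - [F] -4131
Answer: F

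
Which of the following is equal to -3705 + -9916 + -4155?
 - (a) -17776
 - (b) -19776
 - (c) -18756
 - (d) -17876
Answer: a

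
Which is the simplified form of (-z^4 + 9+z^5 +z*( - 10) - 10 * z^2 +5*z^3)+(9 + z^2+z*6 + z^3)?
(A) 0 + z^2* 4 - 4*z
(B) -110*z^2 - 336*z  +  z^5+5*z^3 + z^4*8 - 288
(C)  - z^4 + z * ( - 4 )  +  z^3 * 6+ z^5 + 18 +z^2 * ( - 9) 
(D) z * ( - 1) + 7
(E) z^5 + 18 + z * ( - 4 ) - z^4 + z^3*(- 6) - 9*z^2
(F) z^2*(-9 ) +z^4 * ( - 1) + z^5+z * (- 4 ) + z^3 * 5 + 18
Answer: C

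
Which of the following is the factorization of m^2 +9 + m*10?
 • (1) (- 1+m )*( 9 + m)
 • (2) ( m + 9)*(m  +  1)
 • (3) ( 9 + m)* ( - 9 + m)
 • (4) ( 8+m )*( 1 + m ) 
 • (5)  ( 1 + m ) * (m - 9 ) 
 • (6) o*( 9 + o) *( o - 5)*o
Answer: 2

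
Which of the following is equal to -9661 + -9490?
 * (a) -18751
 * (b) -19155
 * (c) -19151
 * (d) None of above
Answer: c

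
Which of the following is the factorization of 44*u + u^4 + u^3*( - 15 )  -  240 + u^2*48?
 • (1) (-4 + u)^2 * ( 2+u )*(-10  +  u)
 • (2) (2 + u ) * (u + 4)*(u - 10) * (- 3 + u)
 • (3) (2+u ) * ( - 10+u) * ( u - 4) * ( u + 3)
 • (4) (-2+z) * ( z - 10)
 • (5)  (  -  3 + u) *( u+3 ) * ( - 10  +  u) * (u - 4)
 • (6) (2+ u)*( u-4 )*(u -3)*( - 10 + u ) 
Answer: 6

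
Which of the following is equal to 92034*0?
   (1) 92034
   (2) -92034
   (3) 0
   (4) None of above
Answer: 3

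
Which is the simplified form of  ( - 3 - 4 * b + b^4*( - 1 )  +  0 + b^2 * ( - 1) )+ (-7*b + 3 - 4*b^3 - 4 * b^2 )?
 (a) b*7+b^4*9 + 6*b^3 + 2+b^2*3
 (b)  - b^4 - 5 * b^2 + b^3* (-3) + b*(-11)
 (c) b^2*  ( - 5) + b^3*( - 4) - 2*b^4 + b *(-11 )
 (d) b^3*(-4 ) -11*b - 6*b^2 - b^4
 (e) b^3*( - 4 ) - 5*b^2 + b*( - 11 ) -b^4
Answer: e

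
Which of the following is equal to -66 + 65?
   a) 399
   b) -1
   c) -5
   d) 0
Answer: b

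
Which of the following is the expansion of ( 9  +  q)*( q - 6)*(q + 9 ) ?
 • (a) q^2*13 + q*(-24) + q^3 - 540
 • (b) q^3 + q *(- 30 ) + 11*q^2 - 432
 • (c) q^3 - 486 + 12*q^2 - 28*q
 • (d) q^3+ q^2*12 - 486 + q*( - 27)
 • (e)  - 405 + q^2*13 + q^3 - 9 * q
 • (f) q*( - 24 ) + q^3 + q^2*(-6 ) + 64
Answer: d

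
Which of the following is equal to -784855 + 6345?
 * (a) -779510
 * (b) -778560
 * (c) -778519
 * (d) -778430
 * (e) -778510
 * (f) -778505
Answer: e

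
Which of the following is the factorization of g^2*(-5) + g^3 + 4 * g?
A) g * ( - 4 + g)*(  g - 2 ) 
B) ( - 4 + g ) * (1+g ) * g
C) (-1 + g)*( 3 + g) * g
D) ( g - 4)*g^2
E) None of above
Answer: E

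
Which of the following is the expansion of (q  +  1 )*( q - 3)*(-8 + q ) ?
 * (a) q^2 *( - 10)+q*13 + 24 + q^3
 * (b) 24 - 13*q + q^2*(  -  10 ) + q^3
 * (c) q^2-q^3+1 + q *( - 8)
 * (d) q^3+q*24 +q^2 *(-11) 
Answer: a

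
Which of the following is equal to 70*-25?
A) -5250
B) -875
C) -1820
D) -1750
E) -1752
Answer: D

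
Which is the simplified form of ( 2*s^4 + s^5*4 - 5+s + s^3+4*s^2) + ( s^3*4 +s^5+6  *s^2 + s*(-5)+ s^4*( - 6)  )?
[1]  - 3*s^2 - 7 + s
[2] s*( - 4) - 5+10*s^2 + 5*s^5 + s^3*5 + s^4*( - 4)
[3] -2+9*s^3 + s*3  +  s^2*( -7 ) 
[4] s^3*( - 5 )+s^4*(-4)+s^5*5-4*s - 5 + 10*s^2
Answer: 2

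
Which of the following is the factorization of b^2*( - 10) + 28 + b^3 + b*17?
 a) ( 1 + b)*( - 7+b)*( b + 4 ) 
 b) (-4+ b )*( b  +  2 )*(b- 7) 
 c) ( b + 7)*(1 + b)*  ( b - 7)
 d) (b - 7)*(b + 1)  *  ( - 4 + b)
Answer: d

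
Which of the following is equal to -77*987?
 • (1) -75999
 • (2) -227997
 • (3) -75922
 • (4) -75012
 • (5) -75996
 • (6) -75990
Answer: 1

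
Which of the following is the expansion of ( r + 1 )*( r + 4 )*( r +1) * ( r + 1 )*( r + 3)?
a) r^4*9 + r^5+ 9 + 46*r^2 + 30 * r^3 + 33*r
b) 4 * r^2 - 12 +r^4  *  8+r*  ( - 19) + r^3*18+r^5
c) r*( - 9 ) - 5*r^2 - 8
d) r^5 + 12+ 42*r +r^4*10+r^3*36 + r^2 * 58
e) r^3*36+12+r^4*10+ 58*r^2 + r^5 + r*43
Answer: e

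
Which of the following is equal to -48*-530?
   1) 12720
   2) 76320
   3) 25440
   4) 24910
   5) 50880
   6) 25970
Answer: 3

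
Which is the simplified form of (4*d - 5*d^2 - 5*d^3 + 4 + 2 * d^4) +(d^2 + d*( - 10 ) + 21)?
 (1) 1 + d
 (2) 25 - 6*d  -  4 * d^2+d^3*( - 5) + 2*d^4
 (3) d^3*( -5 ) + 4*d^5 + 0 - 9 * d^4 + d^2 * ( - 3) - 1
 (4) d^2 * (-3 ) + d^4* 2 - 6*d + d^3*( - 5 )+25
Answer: 2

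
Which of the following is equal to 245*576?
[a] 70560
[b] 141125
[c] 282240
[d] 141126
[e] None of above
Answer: e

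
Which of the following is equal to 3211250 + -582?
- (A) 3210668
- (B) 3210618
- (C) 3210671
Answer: A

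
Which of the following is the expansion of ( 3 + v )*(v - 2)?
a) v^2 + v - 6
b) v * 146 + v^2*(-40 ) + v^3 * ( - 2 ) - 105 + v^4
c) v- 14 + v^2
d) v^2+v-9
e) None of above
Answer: a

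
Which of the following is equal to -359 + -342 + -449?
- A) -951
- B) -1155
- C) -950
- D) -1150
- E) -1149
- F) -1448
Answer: D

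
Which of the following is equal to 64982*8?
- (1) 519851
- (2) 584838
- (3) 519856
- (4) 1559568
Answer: 3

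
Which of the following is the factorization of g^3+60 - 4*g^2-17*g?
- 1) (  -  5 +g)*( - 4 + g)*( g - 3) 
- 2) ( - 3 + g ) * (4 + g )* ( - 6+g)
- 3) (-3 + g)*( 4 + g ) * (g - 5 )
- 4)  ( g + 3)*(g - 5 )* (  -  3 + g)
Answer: 3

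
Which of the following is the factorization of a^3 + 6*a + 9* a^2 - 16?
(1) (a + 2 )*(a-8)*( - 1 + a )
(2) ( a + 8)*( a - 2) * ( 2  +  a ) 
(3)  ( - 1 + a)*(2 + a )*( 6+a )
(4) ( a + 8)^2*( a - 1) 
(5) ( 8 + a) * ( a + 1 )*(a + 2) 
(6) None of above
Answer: 6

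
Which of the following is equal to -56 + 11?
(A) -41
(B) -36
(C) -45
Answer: C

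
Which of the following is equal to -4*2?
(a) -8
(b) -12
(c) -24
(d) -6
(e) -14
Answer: a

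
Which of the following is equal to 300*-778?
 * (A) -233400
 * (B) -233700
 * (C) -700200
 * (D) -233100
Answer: A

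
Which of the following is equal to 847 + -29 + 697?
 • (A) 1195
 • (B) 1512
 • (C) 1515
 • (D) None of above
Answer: C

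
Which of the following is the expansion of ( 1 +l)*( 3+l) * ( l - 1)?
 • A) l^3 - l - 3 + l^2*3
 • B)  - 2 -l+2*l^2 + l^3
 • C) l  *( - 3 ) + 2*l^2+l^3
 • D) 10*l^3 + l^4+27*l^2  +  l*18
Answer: A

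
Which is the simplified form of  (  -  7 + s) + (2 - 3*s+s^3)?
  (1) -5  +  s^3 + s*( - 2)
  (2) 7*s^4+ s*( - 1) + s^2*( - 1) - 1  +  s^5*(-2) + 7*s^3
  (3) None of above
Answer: 1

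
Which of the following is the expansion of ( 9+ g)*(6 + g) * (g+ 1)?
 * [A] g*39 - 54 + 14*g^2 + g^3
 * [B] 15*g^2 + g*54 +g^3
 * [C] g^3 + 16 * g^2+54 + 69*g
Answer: C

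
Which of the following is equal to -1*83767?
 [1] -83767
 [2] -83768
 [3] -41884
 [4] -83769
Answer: 1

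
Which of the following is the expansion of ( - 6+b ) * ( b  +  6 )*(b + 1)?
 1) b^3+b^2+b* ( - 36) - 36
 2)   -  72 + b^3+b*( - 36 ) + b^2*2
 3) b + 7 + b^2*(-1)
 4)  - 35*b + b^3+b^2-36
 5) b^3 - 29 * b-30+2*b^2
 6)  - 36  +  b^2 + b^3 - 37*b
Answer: 1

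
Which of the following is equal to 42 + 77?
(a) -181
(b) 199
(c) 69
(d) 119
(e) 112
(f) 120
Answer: d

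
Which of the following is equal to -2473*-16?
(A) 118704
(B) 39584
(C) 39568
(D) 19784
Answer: C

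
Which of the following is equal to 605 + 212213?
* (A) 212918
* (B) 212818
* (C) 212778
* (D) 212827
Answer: B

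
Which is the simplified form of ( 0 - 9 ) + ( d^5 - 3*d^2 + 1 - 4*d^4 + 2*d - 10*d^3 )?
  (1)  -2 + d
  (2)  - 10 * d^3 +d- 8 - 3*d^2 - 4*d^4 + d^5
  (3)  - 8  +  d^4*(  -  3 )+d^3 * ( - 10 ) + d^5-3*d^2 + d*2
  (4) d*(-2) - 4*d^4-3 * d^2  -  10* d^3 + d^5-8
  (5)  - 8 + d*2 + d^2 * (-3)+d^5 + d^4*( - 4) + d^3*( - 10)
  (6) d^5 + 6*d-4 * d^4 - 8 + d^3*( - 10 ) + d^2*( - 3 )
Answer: 5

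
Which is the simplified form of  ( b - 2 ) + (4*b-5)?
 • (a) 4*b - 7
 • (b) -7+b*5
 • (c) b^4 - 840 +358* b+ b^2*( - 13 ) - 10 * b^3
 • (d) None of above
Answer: b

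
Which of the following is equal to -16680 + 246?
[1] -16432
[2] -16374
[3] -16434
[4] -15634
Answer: 3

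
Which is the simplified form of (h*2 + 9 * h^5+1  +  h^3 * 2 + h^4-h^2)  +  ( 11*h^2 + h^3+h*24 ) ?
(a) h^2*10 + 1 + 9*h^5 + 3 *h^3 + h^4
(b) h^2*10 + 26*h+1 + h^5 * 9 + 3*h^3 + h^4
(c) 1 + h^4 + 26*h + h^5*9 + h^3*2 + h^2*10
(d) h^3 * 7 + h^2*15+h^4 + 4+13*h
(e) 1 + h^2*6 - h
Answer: b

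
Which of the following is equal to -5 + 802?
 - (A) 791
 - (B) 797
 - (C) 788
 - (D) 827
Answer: B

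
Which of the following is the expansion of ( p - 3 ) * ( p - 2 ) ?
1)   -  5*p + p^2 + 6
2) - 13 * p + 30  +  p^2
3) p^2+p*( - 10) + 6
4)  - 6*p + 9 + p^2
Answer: 1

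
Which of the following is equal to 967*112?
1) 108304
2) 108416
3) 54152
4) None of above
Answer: 1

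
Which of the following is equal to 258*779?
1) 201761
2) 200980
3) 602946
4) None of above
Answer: 4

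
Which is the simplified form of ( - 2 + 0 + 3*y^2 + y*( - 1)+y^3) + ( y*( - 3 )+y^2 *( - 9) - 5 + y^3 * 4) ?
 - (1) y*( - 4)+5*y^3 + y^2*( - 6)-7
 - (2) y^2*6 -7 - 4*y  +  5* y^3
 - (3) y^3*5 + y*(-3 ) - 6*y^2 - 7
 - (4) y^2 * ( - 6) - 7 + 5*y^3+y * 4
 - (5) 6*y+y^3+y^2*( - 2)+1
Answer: 1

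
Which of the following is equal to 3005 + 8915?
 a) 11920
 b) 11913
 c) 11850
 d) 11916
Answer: a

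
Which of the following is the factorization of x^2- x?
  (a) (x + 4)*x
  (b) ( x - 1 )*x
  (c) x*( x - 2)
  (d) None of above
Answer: b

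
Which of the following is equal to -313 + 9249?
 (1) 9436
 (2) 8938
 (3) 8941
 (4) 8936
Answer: 4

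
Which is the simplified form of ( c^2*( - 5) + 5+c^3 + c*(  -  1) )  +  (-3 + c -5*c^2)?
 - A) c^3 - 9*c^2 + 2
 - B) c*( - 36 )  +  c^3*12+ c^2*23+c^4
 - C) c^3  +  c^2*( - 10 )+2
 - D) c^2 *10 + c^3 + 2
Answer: C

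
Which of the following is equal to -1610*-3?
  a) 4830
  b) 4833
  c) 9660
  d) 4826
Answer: a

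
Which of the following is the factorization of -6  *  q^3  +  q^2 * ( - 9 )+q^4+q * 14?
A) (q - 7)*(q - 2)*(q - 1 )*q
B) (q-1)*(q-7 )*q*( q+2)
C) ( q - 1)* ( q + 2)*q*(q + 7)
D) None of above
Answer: B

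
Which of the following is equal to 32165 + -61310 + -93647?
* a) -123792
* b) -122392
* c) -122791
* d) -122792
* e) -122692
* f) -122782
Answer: d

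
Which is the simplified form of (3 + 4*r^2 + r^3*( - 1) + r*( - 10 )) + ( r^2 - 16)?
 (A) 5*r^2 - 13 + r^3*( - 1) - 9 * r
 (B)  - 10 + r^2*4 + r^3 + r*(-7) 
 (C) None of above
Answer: C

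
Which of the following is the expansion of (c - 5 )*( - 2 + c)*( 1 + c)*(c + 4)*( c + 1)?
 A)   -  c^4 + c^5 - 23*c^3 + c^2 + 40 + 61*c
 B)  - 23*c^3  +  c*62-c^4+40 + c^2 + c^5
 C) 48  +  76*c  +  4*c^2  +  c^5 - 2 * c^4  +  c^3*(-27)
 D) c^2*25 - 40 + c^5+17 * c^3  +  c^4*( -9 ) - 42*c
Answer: B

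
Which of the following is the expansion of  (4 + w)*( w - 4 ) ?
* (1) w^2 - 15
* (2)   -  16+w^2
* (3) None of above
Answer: 2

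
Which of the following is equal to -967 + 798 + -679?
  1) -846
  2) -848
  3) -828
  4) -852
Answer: 2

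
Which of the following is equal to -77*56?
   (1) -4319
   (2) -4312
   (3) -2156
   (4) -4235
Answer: 2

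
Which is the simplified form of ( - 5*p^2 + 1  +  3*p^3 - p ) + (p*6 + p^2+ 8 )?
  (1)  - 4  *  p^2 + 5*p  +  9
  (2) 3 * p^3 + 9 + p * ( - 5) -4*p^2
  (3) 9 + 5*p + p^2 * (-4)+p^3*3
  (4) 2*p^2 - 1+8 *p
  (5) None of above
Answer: 3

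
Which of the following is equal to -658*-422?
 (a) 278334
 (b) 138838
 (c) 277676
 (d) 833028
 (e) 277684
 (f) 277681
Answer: c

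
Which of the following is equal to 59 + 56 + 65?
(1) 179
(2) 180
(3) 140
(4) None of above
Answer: 2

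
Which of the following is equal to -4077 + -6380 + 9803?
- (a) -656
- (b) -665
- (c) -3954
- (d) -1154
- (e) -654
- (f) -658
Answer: e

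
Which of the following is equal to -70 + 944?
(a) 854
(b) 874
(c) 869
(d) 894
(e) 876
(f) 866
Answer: b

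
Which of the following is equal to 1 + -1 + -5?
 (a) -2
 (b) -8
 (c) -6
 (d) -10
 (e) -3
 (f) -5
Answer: f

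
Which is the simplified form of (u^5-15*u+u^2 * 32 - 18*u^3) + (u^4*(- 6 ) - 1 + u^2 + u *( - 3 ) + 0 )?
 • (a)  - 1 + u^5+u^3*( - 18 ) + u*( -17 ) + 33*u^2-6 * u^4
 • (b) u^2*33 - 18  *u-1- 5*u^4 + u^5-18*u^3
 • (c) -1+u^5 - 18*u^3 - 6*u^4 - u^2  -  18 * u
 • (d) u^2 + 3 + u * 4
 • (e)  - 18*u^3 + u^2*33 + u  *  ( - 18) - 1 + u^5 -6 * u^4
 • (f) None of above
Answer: e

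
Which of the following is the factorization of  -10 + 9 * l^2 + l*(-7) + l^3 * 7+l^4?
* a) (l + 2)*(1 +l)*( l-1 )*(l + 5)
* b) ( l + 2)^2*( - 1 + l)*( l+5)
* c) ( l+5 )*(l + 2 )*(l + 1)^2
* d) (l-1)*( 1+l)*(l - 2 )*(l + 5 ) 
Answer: a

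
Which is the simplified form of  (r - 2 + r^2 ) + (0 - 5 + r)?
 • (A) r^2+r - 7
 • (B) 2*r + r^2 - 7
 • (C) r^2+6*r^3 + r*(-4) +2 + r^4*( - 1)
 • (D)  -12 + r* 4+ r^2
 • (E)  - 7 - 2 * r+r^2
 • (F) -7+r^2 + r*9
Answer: B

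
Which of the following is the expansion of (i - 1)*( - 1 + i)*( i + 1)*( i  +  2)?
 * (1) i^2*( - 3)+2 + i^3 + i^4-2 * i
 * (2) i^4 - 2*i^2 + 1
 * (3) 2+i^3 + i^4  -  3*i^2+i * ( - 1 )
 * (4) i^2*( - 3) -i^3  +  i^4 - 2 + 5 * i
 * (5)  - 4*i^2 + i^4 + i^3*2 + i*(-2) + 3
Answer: 3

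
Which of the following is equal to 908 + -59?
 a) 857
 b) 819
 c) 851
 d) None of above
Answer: d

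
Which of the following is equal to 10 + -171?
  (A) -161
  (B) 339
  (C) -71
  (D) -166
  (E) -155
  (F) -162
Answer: A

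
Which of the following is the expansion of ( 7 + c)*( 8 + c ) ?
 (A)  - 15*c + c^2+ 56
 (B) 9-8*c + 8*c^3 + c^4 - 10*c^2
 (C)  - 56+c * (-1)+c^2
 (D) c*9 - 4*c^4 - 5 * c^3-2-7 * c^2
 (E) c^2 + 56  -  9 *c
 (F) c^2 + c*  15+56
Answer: F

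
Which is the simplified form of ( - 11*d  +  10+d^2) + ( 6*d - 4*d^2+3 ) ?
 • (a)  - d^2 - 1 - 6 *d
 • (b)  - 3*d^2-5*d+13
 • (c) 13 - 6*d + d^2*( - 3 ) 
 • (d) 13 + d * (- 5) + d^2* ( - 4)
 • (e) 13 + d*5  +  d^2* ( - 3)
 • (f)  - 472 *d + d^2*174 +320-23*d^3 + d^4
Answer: b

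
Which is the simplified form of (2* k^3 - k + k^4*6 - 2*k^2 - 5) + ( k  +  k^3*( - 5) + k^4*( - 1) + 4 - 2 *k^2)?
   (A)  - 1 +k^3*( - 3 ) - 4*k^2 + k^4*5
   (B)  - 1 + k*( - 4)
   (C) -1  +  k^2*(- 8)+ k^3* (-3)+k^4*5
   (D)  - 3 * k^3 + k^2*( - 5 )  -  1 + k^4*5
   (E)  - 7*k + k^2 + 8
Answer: A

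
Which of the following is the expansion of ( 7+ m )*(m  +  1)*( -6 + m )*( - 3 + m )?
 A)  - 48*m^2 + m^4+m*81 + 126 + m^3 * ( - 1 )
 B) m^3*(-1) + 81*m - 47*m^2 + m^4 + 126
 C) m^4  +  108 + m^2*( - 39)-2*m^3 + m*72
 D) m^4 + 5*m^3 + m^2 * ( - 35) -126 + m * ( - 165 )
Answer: B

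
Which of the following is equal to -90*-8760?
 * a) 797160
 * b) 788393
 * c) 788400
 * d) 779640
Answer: c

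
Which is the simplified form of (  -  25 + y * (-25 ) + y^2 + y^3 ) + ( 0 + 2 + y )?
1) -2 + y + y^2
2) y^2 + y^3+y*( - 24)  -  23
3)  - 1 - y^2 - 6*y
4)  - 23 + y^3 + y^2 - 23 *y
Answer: 2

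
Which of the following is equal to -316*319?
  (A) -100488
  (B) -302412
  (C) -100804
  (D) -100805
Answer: C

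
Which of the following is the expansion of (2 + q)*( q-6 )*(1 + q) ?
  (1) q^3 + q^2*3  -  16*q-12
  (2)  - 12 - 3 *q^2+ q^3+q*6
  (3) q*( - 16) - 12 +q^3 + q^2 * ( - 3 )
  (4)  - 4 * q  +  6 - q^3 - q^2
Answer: 3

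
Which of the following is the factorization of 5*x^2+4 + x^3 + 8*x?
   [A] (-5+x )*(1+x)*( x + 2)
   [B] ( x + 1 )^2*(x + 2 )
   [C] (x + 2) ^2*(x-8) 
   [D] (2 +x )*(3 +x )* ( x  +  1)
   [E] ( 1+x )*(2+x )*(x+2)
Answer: E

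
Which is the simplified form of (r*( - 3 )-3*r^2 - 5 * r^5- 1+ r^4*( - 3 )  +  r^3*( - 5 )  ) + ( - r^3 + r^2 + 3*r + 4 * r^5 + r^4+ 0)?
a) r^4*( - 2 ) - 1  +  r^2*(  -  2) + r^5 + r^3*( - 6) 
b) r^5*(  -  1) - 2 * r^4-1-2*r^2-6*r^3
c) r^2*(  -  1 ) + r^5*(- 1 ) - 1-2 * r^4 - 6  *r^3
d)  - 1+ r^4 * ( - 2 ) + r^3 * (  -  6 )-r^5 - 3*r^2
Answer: b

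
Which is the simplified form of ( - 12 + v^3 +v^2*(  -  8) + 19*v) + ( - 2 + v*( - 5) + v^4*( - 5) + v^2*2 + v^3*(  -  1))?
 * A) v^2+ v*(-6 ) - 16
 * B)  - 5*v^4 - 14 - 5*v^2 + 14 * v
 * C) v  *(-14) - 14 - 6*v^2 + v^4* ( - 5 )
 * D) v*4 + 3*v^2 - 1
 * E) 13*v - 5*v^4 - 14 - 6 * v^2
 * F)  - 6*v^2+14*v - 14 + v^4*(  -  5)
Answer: F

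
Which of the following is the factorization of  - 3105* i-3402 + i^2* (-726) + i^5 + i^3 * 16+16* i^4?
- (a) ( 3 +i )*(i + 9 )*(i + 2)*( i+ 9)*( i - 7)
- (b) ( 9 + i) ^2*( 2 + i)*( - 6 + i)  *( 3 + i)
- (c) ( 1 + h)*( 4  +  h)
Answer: a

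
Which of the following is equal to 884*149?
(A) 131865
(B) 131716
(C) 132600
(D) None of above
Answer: B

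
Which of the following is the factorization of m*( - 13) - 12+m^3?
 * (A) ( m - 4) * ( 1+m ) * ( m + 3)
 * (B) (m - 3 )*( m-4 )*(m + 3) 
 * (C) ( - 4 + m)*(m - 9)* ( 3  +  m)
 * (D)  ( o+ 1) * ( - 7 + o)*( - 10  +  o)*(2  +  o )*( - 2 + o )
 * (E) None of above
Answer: A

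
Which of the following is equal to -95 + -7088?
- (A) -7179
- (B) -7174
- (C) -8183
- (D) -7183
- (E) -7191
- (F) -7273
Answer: D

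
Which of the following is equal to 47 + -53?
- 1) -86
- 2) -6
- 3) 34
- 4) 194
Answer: 2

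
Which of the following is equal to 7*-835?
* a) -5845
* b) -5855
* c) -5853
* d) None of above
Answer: a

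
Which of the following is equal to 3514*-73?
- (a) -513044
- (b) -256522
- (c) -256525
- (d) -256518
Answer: b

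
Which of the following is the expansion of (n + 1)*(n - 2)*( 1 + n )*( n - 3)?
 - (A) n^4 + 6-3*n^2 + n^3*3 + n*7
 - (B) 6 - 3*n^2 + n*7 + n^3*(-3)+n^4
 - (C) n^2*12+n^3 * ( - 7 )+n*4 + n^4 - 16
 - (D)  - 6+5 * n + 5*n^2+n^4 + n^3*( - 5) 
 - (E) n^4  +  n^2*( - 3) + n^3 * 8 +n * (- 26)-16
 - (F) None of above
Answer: B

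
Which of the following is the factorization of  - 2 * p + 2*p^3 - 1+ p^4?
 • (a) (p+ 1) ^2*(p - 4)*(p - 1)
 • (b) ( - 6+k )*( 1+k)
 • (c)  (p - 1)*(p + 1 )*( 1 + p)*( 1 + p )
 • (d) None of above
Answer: c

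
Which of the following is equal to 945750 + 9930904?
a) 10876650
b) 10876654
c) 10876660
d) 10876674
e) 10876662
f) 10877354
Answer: b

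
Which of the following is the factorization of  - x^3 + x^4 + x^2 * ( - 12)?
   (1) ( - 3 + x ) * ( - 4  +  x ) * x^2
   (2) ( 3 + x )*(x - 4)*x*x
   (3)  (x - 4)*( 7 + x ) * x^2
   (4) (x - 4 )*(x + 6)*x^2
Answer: 2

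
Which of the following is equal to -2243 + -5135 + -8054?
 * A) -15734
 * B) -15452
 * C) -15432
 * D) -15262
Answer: C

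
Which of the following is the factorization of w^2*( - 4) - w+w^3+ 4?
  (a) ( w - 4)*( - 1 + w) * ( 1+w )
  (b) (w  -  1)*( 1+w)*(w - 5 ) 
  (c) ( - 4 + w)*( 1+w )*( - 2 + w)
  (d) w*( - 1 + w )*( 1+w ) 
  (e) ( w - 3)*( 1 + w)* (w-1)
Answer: a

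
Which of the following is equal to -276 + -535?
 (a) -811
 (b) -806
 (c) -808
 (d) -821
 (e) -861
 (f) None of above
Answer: a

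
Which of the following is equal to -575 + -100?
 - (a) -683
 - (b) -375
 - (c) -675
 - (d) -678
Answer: c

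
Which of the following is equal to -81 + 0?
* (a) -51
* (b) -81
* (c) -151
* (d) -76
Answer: b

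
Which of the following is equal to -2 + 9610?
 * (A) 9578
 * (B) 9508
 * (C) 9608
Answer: C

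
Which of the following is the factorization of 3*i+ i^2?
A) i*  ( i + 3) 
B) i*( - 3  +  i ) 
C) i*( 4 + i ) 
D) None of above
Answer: A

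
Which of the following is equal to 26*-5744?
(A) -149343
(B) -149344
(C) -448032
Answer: B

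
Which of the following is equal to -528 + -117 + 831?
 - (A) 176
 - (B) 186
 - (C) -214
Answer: B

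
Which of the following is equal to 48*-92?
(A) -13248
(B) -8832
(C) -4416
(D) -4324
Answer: C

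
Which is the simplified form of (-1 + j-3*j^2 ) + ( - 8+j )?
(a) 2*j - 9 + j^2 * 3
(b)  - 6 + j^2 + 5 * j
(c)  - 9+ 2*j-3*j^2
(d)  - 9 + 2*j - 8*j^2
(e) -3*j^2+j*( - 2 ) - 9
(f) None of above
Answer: c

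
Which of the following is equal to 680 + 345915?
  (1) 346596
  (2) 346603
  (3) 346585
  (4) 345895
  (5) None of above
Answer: 5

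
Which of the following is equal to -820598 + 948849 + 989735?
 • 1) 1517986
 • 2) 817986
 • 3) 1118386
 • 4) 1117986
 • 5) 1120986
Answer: 4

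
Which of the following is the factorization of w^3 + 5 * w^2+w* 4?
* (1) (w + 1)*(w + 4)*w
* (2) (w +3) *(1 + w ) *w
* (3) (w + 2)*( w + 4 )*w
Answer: 1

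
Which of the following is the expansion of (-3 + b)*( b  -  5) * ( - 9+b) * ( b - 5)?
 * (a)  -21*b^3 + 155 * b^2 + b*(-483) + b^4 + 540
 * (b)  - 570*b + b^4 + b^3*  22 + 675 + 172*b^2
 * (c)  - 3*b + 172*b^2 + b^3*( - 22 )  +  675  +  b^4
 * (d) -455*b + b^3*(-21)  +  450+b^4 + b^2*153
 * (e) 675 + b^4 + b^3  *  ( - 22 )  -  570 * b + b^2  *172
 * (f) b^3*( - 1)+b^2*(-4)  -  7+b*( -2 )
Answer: e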